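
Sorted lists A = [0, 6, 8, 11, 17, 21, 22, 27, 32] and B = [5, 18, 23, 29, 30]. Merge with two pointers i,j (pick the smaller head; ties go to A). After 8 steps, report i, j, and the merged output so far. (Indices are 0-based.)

[i=0,j=0] A[i]=0<=B[j]=5 take 0 → i++
[i=1,j=0] A[i]=6>B[j]=5 take 5 → j++
[i=1,j=1] A[i]=6<=B[j]=18 take 6 → i++
[i=2,j=1] A[i]=8<=B[j]=18 take 8 → i++
[i=3,j=1] A[i]=11<=B[j]=18 take 11 → i++
[i=4,j=1] A[i]=17<=B[j]=18 take 17 → i++
[i=5,j=1] A[i]=21>B[j]=18 take 18 → j++
[i=5,j=2] A[i]=21<=B[j]=23 take 21 → i++

i=6, j=2, merged so far=[0, 5, 6, 8, 11, 17, 18, 21]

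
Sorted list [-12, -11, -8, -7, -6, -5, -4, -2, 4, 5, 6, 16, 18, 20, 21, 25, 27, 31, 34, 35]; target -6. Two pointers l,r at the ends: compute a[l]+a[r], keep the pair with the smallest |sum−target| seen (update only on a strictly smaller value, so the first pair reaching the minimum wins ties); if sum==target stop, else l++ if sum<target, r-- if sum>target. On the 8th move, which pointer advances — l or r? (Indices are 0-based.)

l=0 r=19: -12+35=23 d=29 *, r--
l=0 r=18: -12+34=22 d=28 *, r--
l=0 r=17: -12+31=19 d=25 *, r--
l=0 r=16: -12+27=15 d=21 *, r--
l=0 r=15: -12+25=13 d=19 *, r--
l=0 r=14: -12+21=9 d=15 *, r--
l=0 r=13: -12+20=8 d=14 *, r--
l=0 r=12: -12+18=6 d=12 *, r--

r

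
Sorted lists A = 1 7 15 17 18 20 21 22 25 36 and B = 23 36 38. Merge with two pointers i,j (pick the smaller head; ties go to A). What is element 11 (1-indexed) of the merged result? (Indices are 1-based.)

merged[11] = 36

[i=1,j=1] A[i]=1<=B[j]=23 take 1 → i++
[i=2,j=1] A[i]=7<=B[j]=23 take 7 → i++
[i=3,j=1] A[i]=15<=B[j]=23 take 15 → i++
[i=4,j=1] A[i]=17<=B[j]=23 take 17 → i++
[i=5,j=1] A[i]=18<=B[j]=23 take 18 → i++
[i=6,j=1] A[i]=20<=B[j]=23 take 20 → i++
[i=7,j=1] A[i]=21<=B[j]=23 take 21 → i++
[i=8,j=1] A[i]=22<=B[j]=23 take 22 → i++
[i=9,j=1] A[i]=25>B[j]=23 take 23 → j++
[i=9,j=2] A[i]=25<=B[j]=36 take 25 → i++
[i=10,j=2] A[i]=36<=B[j]=36 take 36 → i++
[i=11,j=2] A done, take B[j]=36 → j++
[i=11,j=3] A done, take B[j]=38 → j++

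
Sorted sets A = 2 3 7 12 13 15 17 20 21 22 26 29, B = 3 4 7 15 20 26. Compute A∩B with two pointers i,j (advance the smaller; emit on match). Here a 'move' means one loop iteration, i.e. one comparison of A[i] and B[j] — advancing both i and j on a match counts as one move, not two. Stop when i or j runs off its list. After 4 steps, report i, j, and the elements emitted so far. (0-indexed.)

i=0 j=0: 2<3, i++
i=1 j=0: 3==3 emit, i++,j++
i=2 j=1: 7>4, j++
i=2 j=2: 7==7 emit, i++,j++

i=3, j=3, emitted=[3, 7]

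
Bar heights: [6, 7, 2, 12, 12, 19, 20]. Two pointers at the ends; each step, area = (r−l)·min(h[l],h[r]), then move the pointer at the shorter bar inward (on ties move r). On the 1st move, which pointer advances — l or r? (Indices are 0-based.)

l

l=0 r=6: min(6,20)*6=36 best=36 *, l++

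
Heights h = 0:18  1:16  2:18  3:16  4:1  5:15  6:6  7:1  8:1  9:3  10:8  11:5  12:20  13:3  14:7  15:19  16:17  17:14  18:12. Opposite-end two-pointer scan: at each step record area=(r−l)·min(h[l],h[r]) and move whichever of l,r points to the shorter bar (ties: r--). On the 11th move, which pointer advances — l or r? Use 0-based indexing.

l

[0,18] min(18,12)*18=216 best=216 * → r--
[0,17] min(18,14)*17=238 best=238 * → r--
[0,16] min(18,17)*16=272 best=272 * → r--
[0,15] min(18,19)*15=270 best=272 → l++
[1,15] min(16,19)*14=224 best=272 → l++
[2,15] min(18,19)*13=234 best=272 → l++
[3,15] min(16,19)*12=192 best=272 → l++
[4,15] min(1,19)*11=11 best=272 → l++
[5,15] min(15,19)*10=150 best=272 → l++
[6,15] min(6,19)*9=54 best=272 → l++
[7,15] min(1,19)*8=8 best=272 → l++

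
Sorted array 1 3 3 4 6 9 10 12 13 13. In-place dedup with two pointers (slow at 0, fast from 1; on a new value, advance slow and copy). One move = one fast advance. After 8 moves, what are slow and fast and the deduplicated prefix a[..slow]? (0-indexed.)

slow=0 fast=1: a[fast]=3≠a[slow]=1 write a[1]=3, slow++,fast++
slow=1 fast=2: a[fast]=3=a[slow] dup, fast++
slow=1 fast=3: a[fast]=4≠a[slow]=3 write a[2]=4, slow++,fast++
slow=2 fast=4: a[fast]=6≠a[slow]=4 write a[3]=6, slow++,fast++
slow=3 fast=5: a[fast]=9≠a[slow]=6 write a[4]=9, slow++,fast++
slow=4 fast=6: a[fast]=10≠a[slow]=9 write a[5]=10, slow++,fast++
slow=5 fast=7: a[fast]=12≠a[slow]=10 write a[6]=12, slow++,fast++
slow=6 fast=8: a[fast]=13≠a[slow]=12 write a[7]=13, slow++,fast++

slow=7, fast=9, prefix=[1, 3, 4, 6, 9, 10, 12, 13]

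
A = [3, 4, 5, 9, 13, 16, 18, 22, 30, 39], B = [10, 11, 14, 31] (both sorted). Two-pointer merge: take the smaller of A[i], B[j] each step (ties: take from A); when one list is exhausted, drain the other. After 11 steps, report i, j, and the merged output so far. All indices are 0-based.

i=0 j=0: A[i]=3<=B[j]=10 take 3, i++
i=1 j=0: A[i]=4<=B[j]=10 take 4, i++
i=2 j=0: A[i]=5<=B[j]=10 take 5, i++
i=3 j=0: A[i]=9<=B[j]=10 take 9, i++
i=4 j=0: A[i]=13>B[j]=10 take 10, j++
i=4 j=1: A[i]=13>B[j]=11 take 11, j++
i=4 j=2: A[i]=13<=B[j]=14 take 13, i++
i=5 j=2: A[i]=16>B[j]=14 take 14, j++
i=5 j=3: A[i]=16<=B[j]=31 take 16, i++
i=6 j=3: A[i]=18<=B[j]=31 take 18, i++
i=7 j=3: A[i]=22<=B[j]=31 take 22, i++

i=8, j=3, merged so far=[3, 4, 5, 9, 10, 11, 13, 14, 16, 18, 22]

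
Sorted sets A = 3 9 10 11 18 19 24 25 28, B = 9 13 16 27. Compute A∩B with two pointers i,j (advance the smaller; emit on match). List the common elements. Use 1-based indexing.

i=1 j=1: 3<9, i++
i=2 j=1: 9==9 emit, i++,j++
i=3 j=2: 10<13, i++
i=4 j=2: 11<13, i++
i=5 j=2: 18>13, j++
i=5 j=3: 18>16, j++
i=5 j=4: 18<27, i++
i=6 j=4: 19<27, i++
i=7 j=4: 24<27, i++
i=8 j=4: 25<27, i++
i=9 j=4: 28>27, j++

intersection = [9]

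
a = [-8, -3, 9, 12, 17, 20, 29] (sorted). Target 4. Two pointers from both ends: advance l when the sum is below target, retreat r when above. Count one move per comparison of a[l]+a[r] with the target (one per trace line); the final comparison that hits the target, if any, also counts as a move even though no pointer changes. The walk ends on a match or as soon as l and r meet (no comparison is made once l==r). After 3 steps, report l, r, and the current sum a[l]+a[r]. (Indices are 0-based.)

[0,6] -8+29=21 >4 → r--
[0,5] -8+20=12 >4 → r--
[0,4] -8+17=9 >4 → r--

l=0, r=3, sum=4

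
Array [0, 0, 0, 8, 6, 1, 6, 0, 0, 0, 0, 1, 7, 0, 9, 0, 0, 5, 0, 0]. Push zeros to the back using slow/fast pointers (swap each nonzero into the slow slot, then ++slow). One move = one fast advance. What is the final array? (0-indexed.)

(s=0,f=0) a[fast]=0 → fast++
(s=0,f=1) a[fast]=0 → fast++
(s=0,f=2) a[fast]=0 → fast++
(s=0,f=3) a[fast]=8≠0 swap→a[0]=8 → slow++,fast++
(s=1,f=4) a[fast]=6≠0 swap→a[1]=6 → slow++,fast++
(s=2,f=5) a[fast]=1≠0 swap→a[2]=1 → slow++,fast++
(s=3,f=6) a[fast]=6≠0 swap→a[3]=6 → slow++,fast++
(s=4,f=7) a[fast]=0 → fast++
(s=4,f=8) a[fast]=0 → fast++
(s=4,f=9) a[fast]=0 → fast++
(s=4,f=10) a[fast]=0 → fast++
(s=4,f=11) a[fast]=1≠0 swap→a[4]=1 → slow++,fast++
(s=5,f=12) a[fast]=7≠0 swap→a[5]=7 → slow++,fast++
(s=6,f=13) a[fast]=0 → fast++
(s=6,f=14) a[fast]=9≠0 swap→a[6]=9 → slow++,fast++
(s=7,f=15) a[fast]=0 → fast++
(s=7,f=16) a[fast]=0 → fast++
(s=7,f=17) a[fast]=5≠0 swap→a[7]=5 → slow++,fast++
(s=8,f=18) a[fast]=0 → fast++
(s=8,f=19) a[fast]=0 → fast++

[8, 6, 1, 6, 1, 7, 9, 5, 0, 0, 0, 0, 0, 0, 0, 0, 0, 0, 0, 0]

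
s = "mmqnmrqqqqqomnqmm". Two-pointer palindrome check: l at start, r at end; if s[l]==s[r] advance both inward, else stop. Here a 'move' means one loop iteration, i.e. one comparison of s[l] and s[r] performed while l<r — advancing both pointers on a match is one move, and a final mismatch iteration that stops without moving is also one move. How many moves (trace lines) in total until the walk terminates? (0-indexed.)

l=0 r=16: 'm'=='m', l++,r--
l=1 r=15: 'm'=='m', l++,r--
l=2 r=14: 'q'=='q', l++,r--
l=3 r=13: 'n'=='n', l++,r--
l=4 r=12: 'm'=='m', l++,r--
l=5 r=11: 'r'!='o', stop

6 moves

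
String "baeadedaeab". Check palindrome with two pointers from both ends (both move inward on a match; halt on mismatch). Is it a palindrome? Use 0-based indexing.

[0,10] 'b'=='b' → l++,r--
[1,9] 'a'=='a' → l++,r--
[2,8] 'e'=='e' → l++,r--
[3,7] 'a'=='a' → l++,r--
[4,6] 'd'=='d' → l++,r--

palindrome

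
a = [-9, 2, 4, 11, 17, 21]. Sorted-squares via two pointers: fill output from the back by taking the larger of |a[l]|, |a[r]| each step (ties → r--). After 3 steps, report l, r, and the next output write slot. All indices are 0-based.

l=0, r=2, next write slot=2

l=0 r=5: |-9|<=|21| out[5]=441, r--
l=0 r=4: |-9|<=|17| out[4]=289, r--
l=0 r=3: |-9|<=|11| out[3]=121, r--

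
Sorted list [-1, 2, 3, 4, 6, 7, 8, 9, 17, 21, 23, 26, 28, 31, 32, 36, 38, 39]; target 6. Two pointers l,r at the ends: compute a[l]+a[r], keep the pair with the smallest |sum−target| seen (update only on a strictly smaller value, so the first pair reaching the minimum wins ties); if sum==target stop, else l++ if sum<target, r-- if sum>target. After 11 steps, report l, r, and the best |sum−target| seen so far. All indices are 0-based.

[0,17] -1+39=38 d=32 * → r--
[0,16] -1+38=37 d=31 * → r--
[0,15] -1+36=35 d=29 * → r--
[0,14] -1+32=31 d=25 * → r--
[0,13] -1+31=30 d=24 * → r--
[0,12] -1+28=27 d=21 * → r--
[0,11] -1+26=25 d=19 * → r--
[0,10] -1+23=22 d=16 * → r--
[0,9] -1+21=20 d=14 * → r--
[0,8] -1+17=16 d=10 * → r--
[0,7] -1+9=8 d=2 * → r--

l=0, r=6, best |Δ|=2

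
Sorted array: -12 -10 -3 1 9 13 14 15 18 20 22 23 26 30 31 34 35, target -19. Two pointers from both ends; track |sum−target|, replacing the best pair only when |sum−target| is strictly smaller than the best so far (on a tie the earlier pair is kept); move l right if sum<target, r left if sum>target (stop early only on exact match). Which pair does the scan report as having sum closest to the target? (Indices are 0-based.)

l=0 r=16: -12+35=23 d=42 *, r--
l=0 r=15: -12+34=22 d=41 *, r--
l=0 r=14: -12+31=19 d=38 *, r--
l=0 r=13: -12+30=18 d=37 *, r--
l=0 r=12: -12+26=14 d=33 *, r--
l=0 r=11: -12+23=11 d=30 *, r--
l=0 r=10: -12+22=10 d=29 *, r--
l=0 r=9: -12+20=8 d=27 *, r--
l=0 r=8: -12+18=6 d=25 *, r--
l=0 r=7: -12+15=3 d=22 *, r--
l=0 r=6: -12+14=2 d=21 *, r--
l=0 r=5: -12+13=1 d=20 *, r--
l=0 r=4: -12+9=-3 d=16 *, r--
l=0 r=3: -12+1=-11 d=8 *, r--
l=0 r=2: -12+-3=-15 d=4 *, r--
l=0 r=1: -12+-10=-22 d=3 *, l++

pair (-12, -10) with sum -22 (|Δ|=3)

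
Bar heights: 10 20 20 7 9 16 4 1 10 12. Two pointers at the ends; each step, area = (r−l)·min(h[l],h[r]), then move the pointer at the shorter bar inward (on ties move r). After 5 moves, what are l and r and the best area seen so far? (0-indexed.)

[0,9] min(10,12)*9=90 best=90 * → l++
[1,9] min(20,12)*8=96 best=96 * → r--
[1,8] min(20,10)*7=70 best=96 → r--
[1,7] min(20,1)*6=6 best=96 → r--
[1,6] min(20,4)*5=20 best=96 → r--

l=1, r=5, best area=96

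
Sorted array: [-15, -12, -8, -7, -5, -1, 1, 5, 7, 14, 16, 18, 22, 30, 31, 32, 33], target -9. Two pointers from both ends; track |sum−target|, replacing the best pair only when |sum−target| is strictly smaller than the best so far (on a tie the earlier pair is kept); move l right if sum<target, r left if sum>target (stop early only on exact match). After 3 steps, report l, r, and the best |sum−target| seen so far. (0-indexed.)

l=0, r=13, best |Δ|=25

l=0 r=16: -15+33=18 d=27 *, r--
l=0 r=15: -15+32=17 d=26 *, r--
l=0 r=14: -15+31=16 d=25 *, r--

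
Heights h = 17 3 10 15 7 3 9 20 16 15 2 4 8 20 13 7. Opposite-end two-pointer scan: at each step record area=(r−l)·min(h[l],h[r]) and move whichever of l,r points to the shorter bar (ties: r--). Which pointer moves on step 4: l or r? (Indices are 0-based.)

l

[0,15] min(17,7)*15=105 best=105 * → r--
[0,14] min(17,13)*14=182 best=182 * → r--
[0,13] min(17,20)*13=221 best=221 * → l++
[1,13] min(3,20)*12=36 best=221 → l++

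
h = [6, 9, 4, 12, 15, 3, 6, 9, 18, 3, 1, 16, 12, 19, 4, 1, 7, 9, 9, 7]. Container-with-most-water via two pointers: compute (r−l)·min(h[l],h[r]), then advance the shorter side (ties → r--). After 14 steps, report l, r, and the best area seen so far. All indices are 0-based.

l=8, r=13, best area=153

l=0 r=19: min(6,7)*19=114 best=114 *, l++
l=1 r=19: min(9,7)*18=126 best=126 *, r--
l=1 r=18: min(9,9)*17=153 best=153 *, r--
l=1 r=17: min(9,9)*16=144 best=153, r--
l=1 r=16: min(9,7)*15=105 best=153, r--
l=1 r=15: min(9,1)*14=14 best=153, r--
l=1 r=14: min(9,4)*13=52 best=153, r--
l=1 r=13: min(9,19)*12=108 best=153, l++
l=2 r=13: min(4,19)*11=44 best=153, l++
l=3 r=13: min(12,19)*10=120 best=153, l++
l=4 r=13: min(15,19)*9=135 best=153, l++
l=5 r=13: min(3,19)*8=24 best=153, l++
l=6 r=13: min(6,19)*7=42 best=153, l++
l=7 r=13: min(9,19)*6=54 best=153, l++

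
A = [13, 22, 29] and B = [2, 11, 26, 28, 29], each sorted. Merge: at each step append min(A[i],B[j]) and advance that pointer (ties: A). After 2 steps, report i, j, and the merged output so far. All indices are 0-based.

[i=0,j=0] A[i]=13>B[j]=2 take 2 → j++
[i=0,j=1] A[i]=13>B[j]=11 take 11 → j++

i=0, j=2, merged so far=[2, 11]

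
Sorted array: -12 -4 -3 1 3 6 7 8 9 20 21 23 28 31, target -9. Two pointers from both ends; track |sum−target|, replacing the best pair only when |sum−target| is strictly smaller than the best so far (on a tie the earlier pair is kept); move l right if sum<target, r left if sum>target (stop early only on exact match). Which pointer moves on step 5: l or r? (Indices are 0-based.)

[0,13] -12+31=19 d=28 * → r--
[0,12] -12+28=16 d=25 * → r--
[0,11] -12+23=11 d=20 * → r--
[0,10] -12+21=9 d=18 * → r--
[0,9] -12+20=8 d=17 * → r--

r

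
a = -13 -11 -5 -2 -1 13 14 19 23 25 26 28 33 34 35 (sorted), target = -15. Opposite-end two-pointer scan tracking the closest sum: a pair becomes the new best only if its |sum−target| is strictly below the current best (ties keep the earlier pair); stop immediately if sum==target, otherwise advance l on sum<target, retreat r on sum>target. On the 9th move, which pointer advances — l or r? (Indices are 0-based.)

[0,14] -13+35=22 d=37 * → r--
[0,13] -13+34=21 d=36 * → r--
[0,12] -13+33=20 d=35 * → r--
[0,11] -13+28=15 d=30 * → r--
[0,10] -13+26=13 d=28 * → r--
[0,9] -13+25=12 d=27 * → r--
[0,8] -13+23=10 d=25 * → r--
[0,7] -13+19=6 d=21 * → r--
[0,6] -13+14=1 d=16 * → r--

r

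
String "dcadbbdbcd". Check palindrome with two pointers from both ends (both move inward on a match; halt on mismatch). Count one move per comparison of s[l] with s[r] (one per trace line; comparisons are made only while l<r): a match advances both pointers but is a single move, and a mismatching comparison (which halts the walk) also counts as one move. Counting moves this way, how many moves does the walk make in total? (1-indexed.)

3 moves

[1,10] 'd'=='d' → l++,r--
[2,9] 'c'=='c' → l++,r--
[3,8] 'a'!='b' → stop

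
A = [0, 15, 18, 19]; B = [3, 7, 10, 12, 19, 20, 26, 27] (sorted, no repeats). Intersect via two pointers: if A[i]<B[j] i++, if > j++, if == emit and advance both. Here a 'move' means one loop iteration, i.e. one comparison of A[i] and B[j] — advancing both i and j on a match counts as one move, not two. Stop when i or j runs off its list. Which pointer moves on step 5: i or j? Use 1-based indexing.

i=1 j=1: 0<3, i++
i=2 j=1: 15>3, j++
i=2 j=2: 15>7, j++
i=2 j=3: 15>10, j++
i=2 j=4: 15>12, j++

j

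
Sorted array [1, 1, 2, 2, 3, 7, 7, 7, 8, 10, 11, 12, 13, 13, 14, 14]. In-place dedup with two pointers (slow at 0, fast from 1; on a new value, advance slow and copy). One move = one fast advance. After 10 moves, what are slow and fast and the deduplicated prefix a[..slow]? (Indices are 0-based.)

slow=6, fast=11, prefix=[1, 2, 3, 7, 8, 10, 11]

slow=0 fast=1: a[fast]=1=a[slow] dup, fast++
slow=0 fast=2: a[fast]=2≠a[slow]=1 write a[1]=2, slow++,fast++
slow=1 fast=3: a[fast]=2=a[slow] dup, fast++
slow=1 fast=4: a[fast]=3≠a[slow]=2 write a[2]=3, slow++,fast++
slow=2 fast=5: a[fast]=7≠a[slow]=3 write a[3]=7, slow++,fast++
slow=3 fast=6: a[fast]=7=a[slow] dup, fast++
slow=3 fast=7: a[fast]=7=a[slow] dup, fast++
slow=3 fast=8: a[fast]=8≠a[slow]=7 write a[4]=8, slow++,fast++
slow=4 fast=9: a[fast]=10≠a[slow]=8 write a[5]=10, slow++,fast++
slow=5 fast=10: a[fast]=11≠a[slow]=10 write a[6]=11, slow++,fast++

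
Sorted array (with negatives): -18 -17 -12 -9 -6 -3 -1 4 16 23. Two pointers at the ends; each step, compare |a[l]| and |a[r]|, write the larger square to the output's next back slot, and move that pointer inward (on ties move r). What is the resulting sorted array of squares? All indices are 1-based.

[1, 9, 16, 36, 81, 144, 256, 289, 324, 529]

l=1 r=10: |-18|<=|23| out[10]=529, r--
l=1 r=9: |-18|>|16| out[9]=324, l++
l=2 r=9: |-17|>|16| out[8]=289, l++
l=3 r=9: |-12|<=|16| out[7]=256, r--
l=3 r=8: |-12|>|4| out[6]=144, l++
l=4 r=8: |-9|>|4| out[5]=81, l++
l=5 r=8: |-6|>|4| out[4]=36, l++
l=6 r=8: |-3|<=|4| out[3]=16, r--
l=6 r=7: |-3|>|-1| out[2]=9, l++
l=7 r=7: |-1|<=|-1| out[1]=1, r--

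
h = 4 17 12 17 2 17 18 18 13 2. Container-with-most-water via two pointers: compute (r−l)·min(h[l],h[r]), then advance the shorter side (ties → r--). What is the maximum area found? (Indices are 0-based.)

l=0 r=9: min(4,2)*9=18 best=18 *, r--
l=0 r=8: min(4,13)*8=32 best=32 *, l++
l=1 r=8: min(17,13)*7=91 best=91 *, r--
l=1 r=7: min(17,18)*6=102 best=102 *, l++
l=2 r=7: min(12,18)*5=60 best=102, l++
l=3 r=7: min(17,18)*4=68 best=102, l++
l=4 r=7: min(2,18)*3=6 best=102, l++
l=5 r=7: min(17,18)*2=34 best=102, l++
l=6 r=7: min(18,18)*1=18 best=102, r--

max area = 102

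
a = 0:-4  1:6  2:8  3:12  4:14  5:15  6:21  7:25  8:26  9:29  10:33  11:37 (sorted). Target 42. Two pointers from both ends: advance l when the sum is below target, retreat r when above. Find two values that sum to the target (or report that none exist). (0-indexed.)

[0,11] -4+37=33 <42 → l++
[1,11] 6+37=43 >42 → r--
[1,10] 6+33=39 <42 → l++
[2,10] 8+33=41 <42 → l++
[3,10] 12+33=45 >42 → r--
[3,9] 12+29=41 <42 → l++
[4,9] 14+29=43 >42 → r--
[4,8] 14+26=40 <42 → l++
[5,8] 15+26=41 <42 → l++
[6,8] 21+26=47 >42 → r--
[6,7] 21+25=46 >42 → r--

no pair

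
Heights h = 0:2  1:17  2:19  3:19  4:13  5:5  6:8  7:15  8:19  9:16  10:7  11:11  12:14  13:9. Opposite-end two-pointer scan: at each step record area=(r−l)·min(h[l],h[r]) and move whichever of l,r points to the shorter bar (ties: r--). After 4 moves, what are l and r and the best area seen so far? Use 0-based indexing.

[0,13] min(2,9)*13=26 best=26 * → l++
[1,13] min(17,9)*12=108 best=108 * → r--
[1,12] min(17,14)*11=154 best=154 * → r--
[1,11] min(17,11)*10=110 best=154 → r--

l=1, r=10, best area=154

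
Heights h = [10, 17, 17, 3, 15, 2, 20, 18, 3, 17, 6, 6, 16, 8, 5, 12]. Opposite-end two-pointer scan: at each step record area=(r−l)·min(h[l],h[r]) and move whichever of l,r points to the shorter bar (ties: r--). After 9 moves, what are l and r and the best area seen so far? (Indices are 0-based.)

l=1, r=7, best area=176

l=0 r=15: min(10,12)*15=150 best=150 *, l++
l=1 r=15: min(17,12)*14=168 best=168 *, r--
l=1 r=14: min(17,5)*13=65 best=168, r--
l=1 r=13: min(17,8)*12=96 best=168, r--
l=1 r=12: min(17,16)*11=176 best=176 *, r--
l=1 r=11: min(17,6)*10=60 best=176, r--
l=1 r=10: min(17,6)*9=54 best=176, r--
l=1 r=9: min(17,17)*8=136 best=176, r--
l=1 r=8: min(17,3)*7=21 best=176, r--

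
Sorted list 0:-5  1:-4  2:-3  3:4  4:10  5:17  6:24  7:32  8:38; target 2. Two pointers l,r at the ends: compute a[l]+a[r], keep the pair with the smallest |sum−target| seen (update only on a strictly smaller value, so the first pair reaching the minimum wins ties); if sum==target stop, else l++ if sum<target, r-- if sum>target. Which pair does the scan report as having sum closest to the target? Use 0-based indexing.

pair (-3, 4) with sum 1 (|Δ|=1)

l=0 r=8: -5+38=33 d=31 *, r--
l=0 r=7: -5+32=27 d=25 *, r--
l=0 r=6: -5+24=19 d=17 *, r--
l=0 r=5: -5+17=12 d=10 *, r--
l=0 r=4: -5+10=5 d=3 *, r--
l=0 r=3: -5+4=-1 d=3, l++
l=1 r=3: -4+4=0 d=2 *, l++
l=2 r=3: -3+4=1 d=1 *, l++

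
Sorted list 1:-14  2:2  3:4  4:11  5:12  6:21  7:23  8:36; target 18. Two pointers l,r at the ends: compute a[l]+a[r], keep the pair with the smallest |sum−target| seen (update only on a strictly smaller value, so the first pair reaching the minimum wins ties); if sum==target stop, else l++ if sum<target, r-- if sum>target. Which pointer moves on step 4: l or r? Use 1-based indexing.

l=1 r=8: -14+36=22 d=4 *, r--
l=1 r=7: -14+23=9 d=9, l++
l=2 r=7: 2+23=25 d=7, r--
l=2 r=6: 2+21=23 d=5, r--

r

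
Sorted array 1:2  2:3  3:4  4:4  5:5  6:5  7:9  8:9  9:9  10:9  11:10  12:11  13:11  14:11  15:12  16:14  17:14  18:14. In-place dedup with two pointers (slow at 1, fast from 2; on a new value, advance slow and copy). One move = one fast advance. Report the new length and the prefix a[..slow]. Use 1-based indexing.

slow=1 fast=2: a[fast]=3≠a[slow]=2 write a[2]=3, slow++,fast++
slow=2 fast=3: a[fast]=4≠a[slow]=3 write a[3]=4, slow++,fast++
slow=3 fast=4: a[fast]=4=a[slow] dup, fast++
slow=3 fast=5: a[fast]=5≠a[slow]=4 write a[4]=5, slow++,fast++
slow=4 fast=6: a[fast]=5=a[slow] dup, fast++
slow=4 fast=7: a[fast]=9≠a[slow]=5 write a[5]=9, slow++,fast++
slow=5 fast=8: a[fast]=9=a[slow] dup, fast++
slow=5 fast=9: a[fast]=9=a[slow] dup, fast++
slow=5 fast=10: a[fast]=9=a[slow] dup, fast++
slow=5 fast=11: a[fast]=10≠a[slow]=9 write a[6]=10, slow++,fast++
slow=6 fast=12: a[fast]=11≠a[slow]=10 write a[7]=11, slow++,fast++
slow=7 fast=13: a[fast]=11=a[slow] dup, fast++
slow=7 fast=14: a[fast]=11=a[slow] dup, fast++
slow=7 fast=15: a[fast]=12≠a[slow]=11 write a[8]=12, slow++,fast++
slow=8 fast=16: a[fast]=14≠a[slow]=12 write a[9]=14, slow++,fast++
slow=9 fast=17: a[fast]=14=a[slow] dup, fast++
slow=9 fast=18: a[fast]=14=a[slow] dup, fast++

length 9; prefix = [2, 3, 4, 5, 9, 10, 11, 12, 14]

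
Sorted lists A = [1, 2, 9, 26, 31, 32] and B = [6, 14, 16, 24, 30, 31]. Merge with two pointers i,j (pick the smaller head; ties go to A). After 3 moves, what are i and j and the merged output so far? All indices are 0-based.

i=2, j=1, merged so far=[1, 2, 6]

i=0 j=0: A[i]=1<=B[j]=6 take 1, i++
i=1 j=0: A[i]=2<=B[j]=6 take 2, i++
i=2 j=0: A[i]=9>B[j]=6 take 6, j++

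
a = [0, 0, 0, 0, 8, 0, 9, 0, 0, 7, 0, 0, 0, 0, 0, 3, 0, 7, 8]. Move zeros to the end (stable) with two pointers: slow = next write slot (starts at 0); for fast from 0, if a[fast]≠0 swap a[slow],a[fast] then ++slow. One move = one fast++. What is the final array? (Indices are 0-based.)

(s=0,f=0) a[fast]=0 → fast++
(s=0,f=1) a[fast]=0 → fast++
(s=0,f=2) a[fast]=0 → fast++
(s=0,f=3) a[fast]=0 → fast++
(s=0,f=4) a[fast]=8≠0 swap→a[0]=8 → slow++,fast++
(s=1,f=5) a[fast]=0 → fast++
(s=1,f=6) a[fast]=9≠0 swap→a[1]=9 → slow++,fast++
(s=2,f=7) a[fast]=0 → fast++
(s=2,f=8) a[fast]=0 → fast++
(s=2,f=9) a[fast]=7≠0 swap→a[2]=7 → slow++,fast++
(s=3,f=10) a[fast]=0 → fast++
(s=3,f=11) a[fast]=0 → fast++
(s=3,f=12) a[fast]=0 → fast++
(s=3,f=13) a[fast]=0 → fast++
(s=3,f=14) a[fast]=0 → fast++
(s=3,f=15) a[fast]=3≠0 swap→a[3]=3 → slow++,fast++
(s=4,f=16) a[fast]=0 → fast++
(s=4,f=17) a[fast]=7≠0 swap→a[4]=7 → slow++,fast++
(s=5,f=18) a[fast]=8≠0 swap→a[5]=8 → slow++,fast++

[8, 9, 7, 3, 7, 8, 0, 0, 0, 0, 0, 0, 0, 0, 0, 0, 0, 0, 0]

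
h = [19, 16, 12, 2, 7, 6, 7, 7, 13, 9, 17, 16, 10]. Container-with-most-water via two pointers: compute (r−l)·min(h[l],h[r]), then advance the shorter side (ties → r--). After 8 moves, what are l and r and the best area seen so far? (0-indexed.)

l=0, r=4, best area=176

[0,12] min(19,10)*12=120 best=120 * → r--
[0,11] min(19,16)*11=176 best=176 * → r--
[0,10] min(19,17)*10=170 best=176 → r--
[0,9] min(19,9)*9=81 best=176 → r--
[0,8] min(19,13)*8=104 best=176 → r--
[0,7] min(19,7)*7=49 best=176 → r--
[0,6] min(19,7)*6=42 best=176 → r--
[0,5] min(19,6)*5=30 best=176 → r--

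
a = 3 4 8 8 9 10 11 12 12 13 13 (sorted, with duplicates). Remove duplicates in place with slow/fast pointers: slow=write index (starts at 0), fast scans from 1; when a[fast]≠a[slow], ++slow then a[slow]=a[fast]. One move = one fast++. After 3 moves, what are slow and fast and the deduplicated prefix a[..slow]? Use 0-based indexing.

slow=2, fast=4, prefix=[3, 4, 8]

(s=0,f=1) a[fast]=4≠a[slow]=3 write a[1]=4 → slow++,fast++
(s=1,f=2) a[fast]=8≠a[slow]=4 write a[2]=8 → slow++,fast++
(s=2,f=3) a[fast]=8=a[slow] dup → fast++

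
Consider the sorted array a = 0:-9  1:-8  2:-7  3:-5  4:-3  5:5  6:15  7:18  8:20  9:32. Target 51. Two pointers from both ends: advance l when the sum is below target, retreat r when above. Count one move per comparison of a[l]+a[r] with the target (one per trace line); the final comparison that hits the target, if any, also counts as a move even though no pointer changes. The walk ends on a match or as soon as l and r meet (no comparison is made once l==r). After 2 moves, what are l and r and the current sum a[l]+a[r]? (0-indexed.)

l=0 r=9: -9+32=23 <51, l++
l=1 r=9: -8+32=24 <51, l++

l=2, r=9, sum=25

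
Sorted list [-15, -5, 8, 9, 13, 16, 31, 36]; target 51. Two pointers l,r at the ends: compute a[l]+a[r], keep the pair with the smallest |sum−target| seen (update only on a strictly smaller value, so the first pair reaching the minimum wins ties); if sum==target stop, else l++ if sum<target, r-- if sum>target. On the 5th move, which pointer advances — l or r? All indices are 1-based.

l=1 r=8: -15+36=21 d=30 *, l++
l=2 r=8: -5+36=31 d=20 *, l++
l=3 r=8: 8+36=44 d=7 *, l++
l=4 r=8: 9+36=45 d=6 *, l++
l=5 r=8: 13+36=49 d=2 *, l++

l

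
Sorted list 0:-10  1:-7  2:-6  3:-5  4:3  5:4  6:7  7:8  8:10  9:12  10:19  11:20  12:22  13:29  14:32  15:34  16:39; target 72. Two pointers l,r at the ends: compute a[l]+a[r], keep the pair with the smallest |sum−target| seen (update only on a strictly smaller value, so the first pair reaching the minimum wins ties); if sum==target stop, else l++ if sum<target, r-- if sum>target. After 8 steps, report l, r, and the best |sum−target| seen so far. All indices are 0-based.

l=0 r=16: -10+39=29 d=43 *, l++
l=1 r=16: -7+39=32 d=40 *, l++
l=2 r=16: -6+39=33 d=39 *, l++
l=3 r=16: -5+39=34 d=38 *, l++
l=4 r=16: 3+39=42 d=30 *, l++
l=5 r=16: 4+39=43 d=29 *, l++
l=6 r=16: 7+39=46 d=26 *, l++
l=7 r=16: 8+39=47 d=25 *, l++

l=8, r=16, best |Δ|=25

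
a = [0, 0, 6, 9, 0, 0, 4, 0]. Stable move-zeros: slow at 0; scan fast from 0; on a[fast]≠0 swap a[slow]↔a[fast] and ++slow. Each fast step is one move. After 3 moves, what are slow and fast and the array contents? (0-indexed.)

slow=1, fast=3, a=[6, 0, 0, 9, 0, 0, 4, 0]

slow=0 fast=0: a[fast]=0, fast++
slow=0 fast=1: a[fast]=0, fast++
slow=0 fast=2: a[fast]=6≠0 swap→a[0]=6, slow++,fast++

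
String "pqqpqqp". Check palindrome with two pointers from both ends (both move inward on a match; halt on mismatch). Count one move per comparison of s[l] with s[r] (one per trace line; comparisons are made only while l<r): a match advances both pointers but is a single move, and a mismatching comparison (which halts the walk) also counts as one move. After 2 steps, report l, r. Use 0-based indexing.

l=2, r=4

l=0 r=6: 'p'=='p', l++,r--
l=1 r=5: 'q'=='q', l++,r--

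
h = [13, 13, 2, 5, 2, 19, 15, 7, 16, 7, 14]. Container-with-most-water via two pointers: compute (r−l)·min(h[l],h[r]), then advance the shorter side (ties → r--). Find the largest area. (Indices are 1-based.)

max area = 130

l=1 r=11: min(13,14)*10=130 best=130 *, l++
l=2 r=11: min(13,14)*9=117 best=130, l++
l=3 r=11: min(2,14)*8=16 best=130, l++
l=4 r=11: min(5,14)*7=35 best=130, l++
l=5 r=11: min(2,14)*6=12 best=130, l++
l=6 r=11: min(19,14)*5=70 best=130, r--
l=6 r=10: min(19,7)*4=28 best=130, r--
l=6 r=9: min(19,16)*3=48 best=130, r--
l=6 r=8: min(19,7)*2=14 best=130, r--
l=6 r=7: min(19,15)*1=15 best=130, r--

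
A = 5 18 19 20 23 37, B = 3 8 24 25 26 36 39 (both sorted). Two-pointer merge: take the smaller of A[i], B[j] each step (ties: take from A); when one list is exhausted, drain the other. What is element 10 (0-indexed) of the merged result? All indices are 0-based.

[i=0,j=0] A[i]=5>B[j]=3 take 3 → j++
[i=0,j=1] A[i]=5<=B[j]=8 take 5 → i++
[i=1,j=1] A[i]=18>B[j]=8 take 8 → j++
[i=1,j=2] A[i]=18<=B[j]=24 take 18 → i++
[i=2,j=2] A[i]=19<=B[j]=24 take 19 → i++
[i=3,j=2] A[i]=20<=B[j]=24 take 20 → i++
[i=4,j=2] A[i]=23<=B[j]=24 take 23 → i++
[i=5,j=2] A[i]=37>B[j]=24 take 24 → j++
[i=5,j=3] A[i]=37>B[j]=25 take 25 → j++
[i=5,j=4] A[i]=37>B[j]=26 take 26 → j++
[i=5,j=5] A[i]=37>B[j]=36 take 36 → j++
[i=5,j=6] A[i]=37<=B[j]=39 take 37 → i++
[i=6,j=6] A done, take B[j]=39 → j++

merged[10] = 36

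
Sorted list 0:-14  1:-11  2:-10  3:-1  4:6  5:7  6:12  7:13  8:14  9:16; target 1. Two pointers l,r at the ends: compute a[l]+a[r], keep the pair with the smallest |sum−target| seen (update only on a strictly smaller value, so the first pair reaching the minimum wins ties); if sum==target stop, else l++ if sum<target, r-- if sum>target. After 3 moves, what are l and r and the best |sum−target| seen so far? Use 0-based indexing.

l=0 r=9: -14+16=2 d=1 *, r--
l=0 r=8: -14+14=0 d=1, l++
l=1 r=8: -11+14=3 d=2, r--

l=1, r=7, best |Δ|=1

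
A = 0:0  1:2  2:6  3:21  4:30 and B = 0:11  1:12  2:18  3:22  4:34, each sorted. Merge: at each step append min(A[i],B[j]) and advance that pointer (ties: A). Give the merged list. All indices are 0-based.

i=0 j=0: A[i]=0<=B[j]=11 take 0, i++
i=1 j=0: A[i]=2<=B[j]=11 take 2, i++
i=2 j=0: A[i]=6<=B[j]=11 take 6, i++
i=3 j=0: A[i]=21>B[j]=11 take 11, j++
i=3 j=1: A[i]=21>B[j]=12 take 12, j++
i=3 j=2: A[i]=21>B[j]=18 take 18, j++
i=3 j=3: A[i]=21<=B[j]=22 take 21, i++
i=4 j=3: A[i]=30>B[j]=22 take 22, j++
i=4 j=4: A[i]=30<=B[j]=34 take 30, i++
i=5 j=4: A done, take B[j]=34, j++

[0, 2, 6, 11, 12, 18, 21, 22, 30, 34]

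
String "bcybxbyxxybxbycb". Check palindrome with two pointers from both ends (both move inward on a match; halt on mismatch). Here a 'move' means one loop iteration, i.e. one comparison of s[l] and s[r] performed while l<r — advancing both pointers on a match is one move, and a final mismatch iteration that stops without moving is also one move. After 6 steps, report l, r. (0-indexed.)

l=0 r=15: 'b'=='b', l++,r--
l=1 r=14: 'c'=='c', l++,r--
l=2 r=13: 'y'=='y', l++,r--
l=3 r=12: 'b'=='b', l++,r--
l=4 r=11: 'x'=='x', l++,r--
l=5 r=10: 'b'=='b', l++,r--

l=6, r=9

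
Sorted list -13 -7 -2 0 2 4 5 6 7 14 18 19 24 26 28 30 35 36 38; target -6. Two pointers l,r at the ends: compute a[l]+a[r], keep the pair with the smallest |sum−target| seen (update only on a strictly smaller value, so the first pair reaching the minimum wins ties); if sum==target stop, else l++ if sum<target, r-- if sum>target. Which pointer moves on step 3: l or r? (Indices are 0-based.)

r

l=0 r=18: -13+38=25 d=31 *, r--
l=0 r=17: -13+36=23 d=29 *, r--
l=0 r=16: -13+35=22 d=28 *, r--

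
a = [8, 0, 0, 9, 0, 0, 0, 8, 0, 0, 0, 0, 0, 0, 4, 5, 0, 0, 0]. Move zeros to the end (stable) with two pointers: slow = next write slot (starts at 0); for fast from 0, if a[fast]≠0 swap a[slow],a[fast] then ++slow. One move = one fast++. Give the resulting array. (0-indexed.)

slow=0 fast=0: a[fast]=8≠0 swap→a[0]=8, slow++,fast++
slow=1 fast=1: a[fast]=0, fast++
slow=1 fast=2: a[fast]=0, fast++
slow=1 fast=3: a[fast]=9≠0 swap→a[1]=9, slow++,fast++
slow=2 fast=4: a[fast]=0, fast++
slow=2 fast=5: a[fast]=0, fast++
slow=2 fast=6: a[fast]=0, fast++
slow=2 fast=7: a[fast]=8≠0 swap→a[2]=8, slow++,fast++
slow=3 fast=8: a[fast]=0, fast++
slow=3 fast=9: a[fast]=0, fast++
slow=3 fast=10: a[fast]=0, fast++
slow=3 fast=11: a[fast]=0, fast++
slow=3 fast=12: a[fast]=0, fast++
slow=3 fast=13: a[fast]=0, fast++
slow=3 fast=14: a[fast]=4≠0 swap→a[3]=4, slow++,fast++
slow=4 fast=15: a[fast]=5≠0 swap→a[4]=5, slow++,fast++
slow=5 fast=16: a[fast]=0, fast++
slow=5 fast=17: a[fast]=0, fast++
slow=5 fast=18: a[fast]=0, fast++

[8, 9, 8, 4, 5, 0, 0, 0, 0, 0, 0, 0, 0, 0, 0, 0, 0, 0, 0]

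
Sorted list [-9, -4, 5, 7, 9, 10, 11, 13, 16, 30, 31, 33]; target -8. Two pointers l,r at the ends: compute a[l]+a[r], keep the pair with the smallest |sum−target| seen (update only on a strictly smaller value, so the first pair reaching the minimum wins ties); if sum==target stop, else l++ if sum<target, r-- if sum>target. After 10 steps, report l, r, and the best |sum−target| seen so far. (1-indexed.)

l=1, r=2, best |Δ|=4

l=1 r=12: -9+33=24 d=32 *, r--
l=1 r=11: -9+31=22 d=30 *, r--
l=1 r=10: -9+30=21 d=29 *, r--
l=1 r=9: -9+16=7 d=15 *, r--
l=1 r=8: -9+13=4 d=12 *, r--
l=1 r=7: -9+11=2 d=10 *, r--
l=1 r=6: -9+10=1 d=9 *, r--
l=1 r=5: -9+9=0 d=8 *, r--
l=1 r=4: -9+7=-2 d=6 *, r--
l=1 r=3: -9+5=-4 d=4 *, r--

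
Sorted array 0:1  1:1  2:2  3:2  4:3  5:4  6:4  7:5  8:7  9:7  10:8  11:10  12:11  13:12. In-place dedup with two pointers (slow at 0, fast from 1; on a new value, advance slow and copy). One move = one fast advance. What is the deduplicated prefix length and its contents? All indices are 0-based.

(s=0,f=1) a[fast]=1=a[slow] dup → fast++
(s=0,f=2) a[fast]=2≠a[slow]=1 write a[1]=2 → slow++,fast++
(s=1,f=3) a[fast]=2=a[slow] dup → fast++
(s=1,f=4) a[fast]=3≠a[slow]=2 write a[2]=3 → slow++,fast++
(s=2,f=5) a[fast]=4≠a[slow]=3 write a[3]=4 → slow++,fast++
(s=3,f=6) a[fast]=4=a[slow] dup → fast++
(s=3,f=7) a[fast]=5≠a[slow]=4 write a[4]=5 → slow++,fast++
(s=4,f=8) a[fast]=7≠a[slow]=5 write a[5]=7 → slow++,fast++
(s=5,f=9) a[fast]=7=a[slow] dup → fast++
(s=5,f=10) a[fast]=8≠a[slow]=7 write a[6]=8 → slow++,fast++
(s=6,f=11) a[fast]=10≠a[slow]=8 write a[7]=10 → slow++,fast++
(s=7,f=12) a[fast]=11≠a[slow]=10 write a[8]=11 → slow++,fast++
(s=8,f=13) a[fast]=12≠a[slow]=11 write a[9]=12 → slow++,fast++

length 10; prefix = [1, 2, 3, 4, 5, 7, 8, 10, 11, 12]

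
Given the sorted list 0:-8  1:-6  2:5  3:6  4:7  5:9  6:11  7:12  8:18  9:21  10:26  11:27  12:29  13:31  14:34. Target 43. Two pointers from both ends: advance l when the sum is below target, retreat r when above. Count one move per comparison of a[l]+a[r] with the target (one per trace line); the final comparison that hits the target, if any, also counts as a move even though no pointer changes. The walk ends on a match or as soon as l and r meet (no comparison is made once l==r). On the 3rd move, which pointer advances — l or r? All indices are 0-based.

l=0 r=14: -8+34=26 <43, l++
l=1 r=14: -6+34=28 <43, l++
l=2 r=14: 5+34=39 <43, l++

l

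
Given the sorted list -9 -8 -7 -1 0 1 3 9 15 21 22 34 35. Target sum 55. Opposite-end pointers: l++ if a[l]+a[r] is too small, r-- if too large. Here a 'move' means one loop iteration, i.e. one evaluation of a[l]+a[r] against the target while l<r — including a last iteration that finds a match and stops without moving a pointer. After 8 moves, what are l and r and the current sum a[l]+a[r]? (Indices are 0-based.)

l=8, r=12, sum=50

l=0 r=12: -9+35=26 <55, l++
l=1 r=12: -8+35=27 <55, l++
l=2 r=12: -7+35=28 <55, l++
l=3 r=12: -1+35=34 <55, l++
l=4 r=12: 0+35=35 <55, l++
l=5 r=12: 1+35=36 <55, l++
l=6 r=12: 3+35=38 <55, l++
l=7 r=12: 9+35=44 <55, l++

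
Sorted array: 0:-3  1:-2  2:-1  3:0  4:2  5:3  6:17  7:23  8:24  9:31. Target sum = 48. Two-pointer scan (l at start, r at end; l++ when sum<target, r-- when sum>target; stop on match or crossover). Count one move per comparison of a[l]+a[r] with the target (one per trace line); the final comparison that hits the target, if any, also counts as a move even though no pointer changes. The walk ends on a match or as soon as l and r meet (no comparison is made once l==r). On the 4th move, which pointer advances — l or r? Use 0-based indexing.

l=0 r=9: -3+31=28 <48, l++
l=1 r=9: -2+31=29 <48, l++
l=2 r=9: -1+31=30 <48, l++
l=3 r=9: 0+31=31 <48, l++

l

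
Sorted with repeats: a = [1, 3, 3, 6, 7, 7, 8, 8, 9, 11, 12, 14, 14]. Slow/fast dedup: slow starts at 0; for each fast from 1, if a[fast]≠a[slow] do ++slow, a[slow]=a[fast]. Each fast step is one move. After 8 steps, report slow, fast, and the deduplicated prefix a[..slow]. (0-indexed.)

slow=5, fast=9, prefix=[1, 3, 6, 7, 8, 9]

(s=0,f=1) a[fast]=3≠a[slow]=1 write a[1]=3 → slow++,fast++
(s=1,f=2) a[fast]=3=a[slow] dup → fast++
(s=1,f=3) a[fast]=6≠a[slow]=3 write a[2]=6 → slow++,fast++
(s=2,f=4) a[fast]=7≠a[slow]=6 write a[3]=7 → slow++,fast++
(s=3,f=5) a[fast]=7=a[slow] dup → fast++
(s=3,f=6) a[fast]=8≠a[slow]=7 write a[4]=8 → slow++,fast++
(s=4,f=7) a[fast]=8=a[slow] dup → fast++
(s=4,f=8) a[fast]=9≠a[slow]=8 write a[5]=9 → slow++,fast++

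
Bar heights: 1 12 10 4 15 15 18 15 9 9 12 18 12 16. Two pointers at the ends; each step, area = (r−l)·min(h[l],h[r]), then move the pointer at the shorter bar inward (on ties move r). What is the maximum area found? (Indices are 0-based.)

max area = 144

[0,13] min(1,16)*13=13 best=13 * → l++
[1,13] min(12,16)*12=144 best=144 * → l++
[2,13] min(10,16)*11=110 best=144 → l++
[3,13] min(4,16)*10=40 best=144 → l++
[4,13] min(15,16)*9=135 best=144 → l++
[5,13] min(15,16)*8=120 best=144 → l++
[6,13] min(18,16)*7=112 best=144 → r--
[6,12] min(18,12)*6=72 best=144 → r--
[6,11] min(18,18)*5=90 best=144 → r--
[6,10] min(18,12)*4=48 best=144 → r--
[6,9] min(18,9)*3=27 best=144 → r--
[6,8] min(18,9)*2=18 best=144 → r--
[6,7] min(18,15)*1=15 best=144 → r--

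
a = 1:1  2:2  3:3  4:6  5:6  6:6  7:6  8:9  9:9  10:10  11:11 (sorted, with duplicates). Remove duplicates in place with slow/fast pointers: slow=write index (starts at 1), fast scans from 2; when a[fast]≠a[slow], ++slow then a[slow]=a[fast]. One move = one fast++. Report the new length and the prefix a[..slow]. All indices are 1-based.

length 7; prefix = [1, 2, 3, 6, 9, 10, 11]

(s=1,f=2) a[fast]=2≠a[slow]=1 write a[2]=2 → slow++,fast++
(s=2,f=3) a[fast]=3≠a[slow]=2 write a[3]=3 → slow++,fast++
(s=3,f=4) a[fast]=6≠a[slow]=3 write a[4]=6 → slow++,fast++
(s=4,f=5) a[fast]=6=a[slow] dup → fast++
(s=4,f=6) a[fast]=6=a[slow] dup → fast++
(s=4,f=7) a[fast]=6=a[slow] dup → fast++
(s=4,f=8) a[fast]=9≠a[slow]=6 write a[5]=9 → slow++,fast++
(s=5,f=9) a[fast]=9=a[slow] dup → fast++
(s=5,f=10) a[fast]=10≠a[slow]=9 write a[6]=10 → slow++,fast++
(s=6,f=11) a[fast]=11≠a[slow]=10 write a[7]=11 → slow++,fast++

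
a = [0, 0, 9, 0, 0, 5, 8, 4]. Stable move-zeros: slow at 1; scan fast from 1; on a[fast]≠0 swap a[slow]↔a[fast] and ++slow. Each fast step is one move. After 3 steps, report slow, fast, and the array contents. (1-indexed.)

(s=1,f=1) a[fast]=0 → fast++
(s=1,f=2) a[fast]=0 → fast++
(s=1,f=3) a[fast]=9≠0 swap→a[1]=9 → slow++,fast++

slow=2, fast=4, a=[9, 0, 0, 0, 0, 5, 8, 4]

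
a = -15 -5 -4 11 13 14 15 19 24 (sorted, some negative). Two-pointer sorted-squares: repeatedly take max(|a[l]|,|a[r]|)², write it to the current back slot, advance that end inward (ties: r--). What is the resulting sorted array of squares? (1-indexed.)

[16, 25, 121, 169, 196, 225, 225, 361, 576]

l=1 r=9: |-15|<=|24| out[9]=576, r--
l=1 r=8: |-15|<=|19| out[8]=361, r--
l=1 r=7: |-15|<=|15| out[7]=225, r--
l=1 r=6: |-15|>|14| out[6]=225, l++
l=2 r=6: |-5|<=|14| out[5]=196, r--
l=2 r=5: |-5|<=|13| out[4]=169, r--
l=2 r=4: |-5|<=|11| out[3]=121, r--
l=2 r=3: |-5|>|-4| out[2]=25, l++
l=3 r=3: |-4|<=|-4| out[1]=16, r--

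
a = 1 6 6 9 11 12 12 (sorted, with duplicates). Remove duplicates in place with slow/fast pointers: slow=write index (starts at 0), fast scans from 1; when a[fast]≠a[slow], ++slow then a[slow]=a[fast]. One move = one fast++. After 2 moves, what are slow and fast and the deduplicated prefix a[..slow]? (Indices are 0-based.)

slow=1, fast=3, prefix=[1, 6]

slow=0 fast=1: a[fast]=6≠a[slow]=1 write a[1]=6, slow++,fast++
slow=1 fast=2: a[fast]=6=a[slow] dup, fast++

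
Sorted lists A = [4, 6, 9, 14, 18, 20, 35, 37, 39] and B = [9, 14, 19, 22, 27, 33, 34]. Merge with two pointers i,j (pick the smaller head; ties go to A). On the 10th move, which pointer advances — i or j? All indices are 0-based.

j

i=0 j=0: A[i]=4<=B[j]=9 take 4, i++
i=1 j=0: A[i]=6<=B[j]=9 take 6, i++
i=2 j=0: A[i]=9<=B[j]=9 take 9, i++
i=3 j=0: A[i]=14>B[j]=9 take 9, j++
i=3 j=1: A[i]=14<=B[j]=14 take 14, i++
i=4 j=1: A[i]=18>B[j]=14 take 14, j++
i=4 j=2: A[i]=18<=B[j]=19 take 18, i++
i=5 j=2: A[i]=20>B[j]=19 take 19, j++
i=5 j=3: A[i]=20<=B[j]=22 take 20, i++
i=6 j=3: A[i]=35>B[j]=22 take 22, j++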